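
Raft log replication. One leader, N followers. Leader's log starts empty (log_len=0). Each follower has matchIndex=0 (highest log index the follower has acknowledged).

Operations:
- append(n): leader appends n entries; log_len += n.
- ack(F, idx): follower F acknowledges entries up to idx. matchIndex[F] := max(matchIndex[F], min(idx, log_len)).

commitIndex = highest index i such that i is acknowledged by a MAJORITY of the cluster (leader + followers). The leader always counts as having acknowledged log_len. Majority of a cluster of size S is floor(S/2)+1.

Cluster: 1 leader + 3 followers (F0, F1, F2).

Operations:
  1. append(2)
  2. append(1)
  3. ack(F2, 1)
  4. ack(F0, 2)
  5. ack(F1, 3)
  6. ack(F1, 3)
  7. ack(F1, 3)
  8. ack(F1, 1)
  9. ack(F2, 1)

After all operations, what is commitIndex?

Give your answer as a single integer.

Op 1: append 2 -> log_len=2
Op 2: append 1 -> log_len=3
Op 3: F2 acks idx 1 -> match: F0=0 F1=0 F2=1; commitIndex=0
Op 4: F0 acks idx 2 -> match: F0=2 F1=0 F2=1; commitIndex=1
Op 5: F1 acks idx 3 -> match: F0=2 F1=3 F2=1; commitIndex=2
Op 6: F1 acks idx 3 -> match: F0=2 F1=3 F2=1; commitIndex=2
Op 7: F1 acks idx 3 -> match: F0=2 F1=3 F2=1; commitIndex=2
Op 8: F1 acks idx 1 -> match: F0=2 F1=3 F2=1; commitIndex=2
Op 9: F2 acks idx 1 -> match: F0=2 F1=3 F2=1; commitIndex=2

Answer: 2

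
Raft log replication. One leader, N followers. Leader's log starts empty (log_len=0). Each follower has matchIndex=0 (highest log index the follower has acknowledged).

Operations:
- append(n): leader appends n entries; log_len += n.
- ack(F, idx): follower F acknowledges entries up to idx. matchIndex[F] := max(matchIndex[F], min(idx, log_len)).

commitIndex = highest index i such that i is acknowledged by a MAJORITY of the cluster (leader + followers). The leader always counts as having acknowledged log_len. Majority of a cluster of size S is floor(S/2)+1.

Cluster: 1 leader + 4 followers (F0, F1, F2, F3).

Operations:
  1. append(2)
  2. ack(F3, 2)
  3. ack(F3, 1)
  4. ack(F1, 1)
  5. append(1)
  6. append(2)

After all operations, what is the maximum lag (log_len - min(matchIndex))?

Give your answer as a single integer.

Answer: 5

Derivation:
Op 1: append 2 -> log_len=2
Op 2: F3 acks idx 2 -> match: F0=0 F1=0 F2=0 F3=2; commitIndex=0
Op 3: F3 acks idx 1 -> match: F0=0 F1=0 F2=0 F3=2; commitIndex=0
Op 4: F1 acks idx 1 -> match: F0=0 F1=1 F2=0 F3=2; commitIndex=1
Op 5: append 1 -> log_len=3
Op 6: append 2 -> log_len=5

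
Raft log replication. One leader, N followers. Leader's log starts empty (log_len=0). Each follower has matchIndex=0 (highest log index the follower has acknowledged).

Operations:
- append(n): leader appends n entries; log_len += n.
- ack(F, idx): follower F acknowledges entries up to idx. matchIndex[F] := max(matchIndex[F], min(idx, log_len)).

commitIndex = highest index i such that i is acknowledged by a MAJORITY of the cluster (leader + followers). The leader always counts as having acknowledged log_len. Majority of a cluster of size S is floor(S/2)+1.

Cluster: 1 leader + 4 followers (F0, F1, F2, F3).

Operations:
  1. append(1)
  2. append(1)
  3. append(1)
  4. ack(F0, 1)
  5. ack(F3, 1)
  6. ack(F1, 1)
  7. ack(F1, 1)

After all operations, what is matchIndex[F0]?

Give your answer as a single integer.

Answer: 1

Derivation:
Op 1: append 1 -> log_len=1
Op 2: append 1 -> log_len=2
Op 3: append 1 -> log_len=3
Op 4: F0 acks idx 1 -> match: F0=1 F1=0 F2=0 F3=0; commitIndex=0
Op 5: F3 acks idx 1 -> match: F0=1 F1=0 F2=0 F3=1; commitIndex=1
Op 6: F1 acks idx 1 -> match: F0=1 F1=1 F2=0 F3=1; commitIndex=1
Op 7: F1 acks idx 1 -> match: F0=1 F1=1 F2=0 F3=1; commitIndex=1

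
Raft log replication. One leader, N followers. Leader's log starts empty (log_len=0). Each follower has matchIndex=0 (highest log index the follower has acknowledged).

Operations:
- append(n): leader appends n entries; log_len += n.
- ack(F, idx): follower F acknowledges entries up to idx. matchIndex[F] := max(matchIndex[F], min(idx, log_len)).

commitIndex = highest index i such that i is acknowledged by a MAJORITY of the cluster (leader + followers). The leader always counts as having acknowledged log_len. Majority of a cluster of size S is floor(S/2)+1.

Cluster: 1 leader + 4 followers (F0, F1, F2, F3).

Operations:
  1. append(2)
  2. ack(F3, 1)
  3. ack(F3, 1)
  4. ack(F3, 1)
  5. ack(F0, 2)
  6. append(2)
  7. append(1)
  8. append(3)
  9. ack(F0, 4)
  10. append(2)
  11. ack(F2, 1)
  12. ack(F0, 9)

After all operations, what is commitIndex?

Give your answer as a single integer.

Answer: 1

Derivation:
Op 1: append 2 -> log_len=2
Op 2: F3 acks idx 1 -> match: F0=0 F1=0 F2=0 F3=1; commitIndex=0
Op 3: F3 acks idx 1 -> match: F0=0 F1=0 F2=0 F3=1; commitIndex=0
Op 4: F3 acks idx 1 -> match: F0=0 F1=0 F2=0 F3=1; commitIndex=0
Op 5: F0 acks idx 2 -> match: F0=2 F1=0 F2=0 F3=1; commitIndex=1
Op 6: append 2 -> log_len=4
Op 7: append 1 -> log_len=5
Op 8: append 3 -> log_len=8
Op 9: F0 acks idx 4 -> match: F0=4 F1=0 F2=0 F3=1; commitIndex=1
Op 10: append 2 -> log_len=10
Op 11: F2 acks idx 1 -> match: F0=4 F1=0 F2=1 F3=1; commitIndex=1
Op 12: F0 acks idx 9 -> match: F0=9 F1=0 F2=1 F3=1; commitIndex=1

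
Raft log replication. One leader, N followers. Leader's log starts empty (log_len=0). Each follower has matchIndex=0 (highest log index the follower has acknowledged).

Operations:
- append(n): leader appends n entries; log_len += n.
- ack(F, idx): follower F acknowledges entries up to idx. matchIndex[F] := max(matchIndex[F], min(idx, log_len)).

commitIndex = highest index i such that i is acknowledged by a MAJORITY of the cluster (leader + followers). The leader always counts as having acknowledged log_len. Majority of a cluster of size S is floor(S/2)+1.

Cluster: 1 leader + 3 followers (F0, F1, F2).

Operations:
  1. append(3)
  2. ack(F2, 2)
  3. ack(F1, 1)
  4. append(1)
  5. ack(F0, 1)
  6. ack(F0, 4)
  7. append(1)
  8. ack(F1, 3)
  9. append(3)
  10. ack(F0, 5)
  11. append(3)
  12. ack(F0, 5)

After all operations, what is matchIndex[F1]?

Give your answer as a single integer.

Op 1: append 3 -> log_len=3
Op 2: F2 acks idx 2 -> match: F0=0 F1=0 F2=2; commitIndex=0
Op 3: F1 acks idx 1 -> match: F0=0 F1=1 F2=2; commitIndex=1
Op 4: append 1 -> log_len=4
Op 5: F0 acks idx 1 -> match: F0=1 F1=1 F2=2; commitIndex=1
Op 6: F0 acks idx 4 -> match: F0=4 F1=1 F2=2; commitIndex=2
Op 7: append 1 -> log_len=5
Op 8: F1 acks idx 3 -> match: F0=4 F1=3 F2=2; commitIndex=3
Op 9: append 3 -> log_len=8
Op 10: F0 acks idx 5 -> match: F0=5 F1=3 F2=2; commitIndex=3
Op 11: append 3 -> log_len=11
Op 12: F0 acks idx 5 -> match: F0=5 F1=3 F2=2; commitIndex=3

Answer: 3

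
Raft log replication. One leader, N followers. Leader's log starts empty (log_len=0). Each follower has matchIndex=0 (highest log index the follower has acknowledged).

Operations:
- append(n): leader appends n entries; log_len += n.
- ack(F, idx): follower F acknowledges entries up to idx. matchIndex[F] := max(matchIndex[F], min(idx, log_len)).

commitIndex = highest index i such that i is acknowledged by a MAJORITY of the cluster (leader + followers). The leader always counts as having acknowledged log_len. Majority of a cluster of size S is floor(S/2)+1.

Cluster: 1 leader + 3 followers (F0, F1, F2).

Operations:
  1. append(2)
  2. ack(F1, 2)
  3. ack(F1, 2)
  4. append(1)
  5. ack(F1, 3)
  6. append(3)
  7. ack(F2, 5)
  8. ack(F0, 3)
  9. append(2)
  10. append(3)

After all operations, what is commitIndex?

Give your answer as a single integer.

Op 1: append 2 -> log_len=2
Op 2: F1 acks idx 2 -> match: F0=0 F1=2 F2=0; commitIndex=0
Op 3: F1 acks idx 2 -> match: F0=0 F1=2 F2=0; commitIndex=0
Op 4: append 1 -> log_len=3
Op 5: F1 acks idx 3 -> match: F0=0 F1=3 F2=0; commitIndex=0
Op 6: append 3 -> log_len=6
Op 7: F2 acks idx 5 -> match: F0=0 F1=3 F2=5; commitIndex=3
Op 8: F0 acks idx 3 -> match: F0=3 F1=3 F2=5; commitIndex=3
Op 9: append 2 -> log_len=8
Op 10: append 3 -> log_len=11

Answer: 3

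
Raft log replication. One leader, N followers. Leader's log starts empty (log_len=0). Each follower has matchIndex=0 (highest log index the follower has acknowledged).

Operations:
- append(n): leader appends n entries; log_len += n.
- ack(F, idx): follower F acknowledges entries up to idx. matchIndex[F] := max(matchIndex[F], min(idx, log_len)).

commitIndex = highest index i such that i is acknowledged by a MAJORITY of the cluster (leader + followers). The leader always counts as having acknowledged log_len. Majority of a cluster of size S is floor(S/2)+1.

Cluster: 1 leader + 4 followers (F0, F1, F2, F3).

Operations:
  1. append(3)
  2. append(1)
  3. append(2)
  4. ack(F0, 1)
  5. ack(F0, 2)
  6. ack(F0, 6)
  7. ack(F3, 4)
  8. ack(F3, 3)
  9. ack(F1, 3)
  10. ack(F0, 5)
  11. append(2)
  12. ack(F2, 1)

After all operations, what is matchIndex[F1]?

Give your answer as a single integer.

Op 1: append 3 -> log_len=3
Op 2: append 1 -> log_len=4
Op 3: append 2 -> log_len=6
Op 4: F0 acks idx 1 -> match: F0=1 F1=0 F2=0 F3=0; commitIndex=0
Op 5: F0 acks idx 2 -> match: F0=2 F1=0 F2=0 F3=0; commitIndex=0
Op 6: F0 acks idx 6 -> match: F0=6 F1=0 F2=0 F3=0; commitIndex=0
Op 7: F3 acks idx 4 -> match: F0=6 F1=0 F2=0 F3=4; commitIndex=4
Op 8: F3 acks idx 3 -> match: F0=6 F1=0 F2=0 F3=4; commitIndex=4
Op 9: F1 acks idx 3 -> match: F0=6 F1=3 F2=0 F3=4; commitIndex=4
Op 10: F0 acks idx 5 -> match: F0=6 F1=3 F2=0 F3=4; commitIndex=4
Op 11: append 2 -> log_len=8
Op 12: F2 acks idx 1 -> match: F0=6 F1=3 F2=1 F3=4; commitIndex=4

Answer: 3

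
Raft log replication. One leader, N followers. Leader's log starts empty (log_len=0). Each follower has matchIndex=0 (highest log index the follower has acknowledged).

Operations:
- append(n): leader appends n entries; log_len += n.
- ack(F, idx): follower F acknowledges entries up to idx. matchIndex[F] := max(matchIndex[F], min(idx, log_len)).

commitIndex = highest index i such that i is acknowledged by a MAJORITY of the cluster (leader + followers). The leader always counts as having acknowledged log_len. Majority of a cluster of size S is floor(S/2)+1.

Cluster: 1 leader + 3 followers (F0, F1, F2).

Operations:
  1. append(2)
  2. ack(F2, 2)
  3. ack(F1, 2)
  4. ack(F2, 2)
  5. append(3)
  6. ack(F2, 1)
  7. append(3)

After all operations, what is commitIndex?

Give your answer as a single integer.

Op 1: append 2 -> log_len=2
Op 2: F2 acks idx 2 -> match: F0=0 F1=0 F2=2; commitIndex=0
Op 3: F1 acks idx 2 -> match: F0=0 F1=2 F2=2; commitIndex=2
Op 4: F2 acks idx 2 -> match: F0=0 F1=2 F2=2; commitIndex=2
Op 5: append 3 -> log_len=5
Op 6: F2 acks idx 1 -> match: F0=0 F1=2 F2=2; commitIndex=2
Op 7: append 3 -> log_len=8

Answer: 2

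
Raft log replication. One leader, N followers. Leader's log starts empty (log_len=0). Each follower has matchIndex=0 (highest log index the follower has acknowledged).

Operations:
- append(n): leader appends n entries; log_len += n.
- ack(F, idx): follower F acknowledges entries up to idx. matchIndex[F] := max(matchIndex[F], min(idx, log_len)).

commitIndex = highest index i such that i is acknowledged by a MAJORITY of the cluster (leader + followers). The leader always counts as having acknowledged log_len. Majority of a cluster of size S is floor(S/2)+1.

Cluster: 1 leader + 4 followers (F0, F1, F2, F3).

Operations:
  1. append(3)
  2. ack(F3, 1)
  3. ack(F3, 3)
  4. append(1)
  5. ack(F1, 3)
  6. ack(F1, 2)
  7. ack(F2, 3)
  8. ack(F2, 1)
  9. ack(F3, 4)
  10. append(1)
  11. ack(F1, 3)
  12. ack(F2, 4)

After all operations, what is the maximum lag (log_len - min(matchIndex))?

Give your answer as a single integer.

Op 1: append 3 -> log_len=3
Op 2: F3 acks idx 1 -> match: F0=0 F1=0 F2=0 F3=1; commitIndex=0
Op 3: F3 acks idx 3 -> match: F0=0 F1=0 F2=0 F3=3; commitIndex=0
Op 4: append 1 -> log_len=4
Op 5: F1 acks idx 3 -> match: F0=0 F1=3 F2=0 F3=3; commitIndex=3
Op 6: F1 acks idx 2 -> match: F0=0 F1=3 F2=0 F3=3; commitIndex=3
Op 7: F2 acks idx 3 -> match: F0=0 F1=3 F2=3 F3=3; commitIndex=3
Op 8: F2 acks idx 1 -> match: F0=0 F1=3 F2=3 F3=3; commitIndex=3
Op 9: F3 acks idx 4 -> match: F0=0 F1=3 F2=3 F3=4; commitIndex=3
Op 10: append 1 -> log_len=5
Op 11: F1 acks idx 3 -> match: F0=0 F1=3 F2=3 F3=4; commitIndex=3
Op 12: F2 acks idx 4 -> match: F0=0 F1=3 F2=4 F3=4; commitIndex=4

Answer: 5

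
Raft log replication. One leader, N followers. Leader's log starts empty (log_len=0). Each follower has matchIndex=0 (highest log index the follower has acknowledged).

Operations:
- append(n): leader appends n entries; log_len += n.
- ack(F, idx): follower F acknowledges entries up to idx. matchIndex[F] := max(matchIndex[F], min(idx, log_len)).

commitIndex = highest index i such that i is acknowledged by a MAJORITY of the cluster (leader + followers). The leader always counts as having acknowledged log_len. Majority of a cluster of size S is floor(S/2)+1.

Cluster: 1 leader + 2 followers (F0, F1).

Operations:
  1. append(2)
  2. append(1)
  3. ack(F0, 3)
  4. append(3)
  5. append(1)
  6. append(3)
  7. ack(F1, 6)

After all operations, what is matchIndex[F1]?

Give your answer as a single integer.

Answer: 6

Derivation:
Op 1: append 2 -> log_len=2
Op 2: append 1 -> log_len=3
Op 3: F0 acks idx 3 -> match: F0=3 F1=0; commitIndex=3
Op 4: append 3 -> log_len=6
Op 5: append 1 -> log_len=7
Op 6: append 3 -> log_len=10
Op 7: F1 acks idx 6 -> match: F0=3 F1=6; commitIndex=6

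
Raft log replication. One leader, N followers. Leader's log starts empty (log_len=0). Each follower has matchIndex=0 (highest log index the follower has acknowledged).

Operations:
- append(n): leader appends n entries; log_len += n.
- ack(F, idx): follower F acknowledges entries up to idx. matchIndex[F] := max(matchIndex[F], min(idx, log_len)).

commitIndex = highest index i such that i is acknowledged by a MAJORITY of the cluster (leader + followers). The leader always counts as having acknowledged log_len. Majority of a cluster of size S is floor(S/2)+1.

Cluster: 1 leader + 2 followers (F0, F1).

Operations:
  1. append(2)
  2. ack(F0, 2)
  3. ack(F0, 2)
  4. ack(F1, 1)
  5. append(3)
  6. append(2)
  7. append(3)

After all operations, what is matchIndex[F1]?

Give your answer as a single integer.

Op 1: append 2 -> log_len=2
Op 2: F0 acks idx 2 -> match: F0=2 F1=0; commitIndex=2
Op 3: F0 acks idx 2 -> match: F0=2 F1=0; commitIndex=2
Op 4: F1 acks idx 1 -> match: F0=2 F1=1; commitIndex=2
Op 5: append 3 -> log_len=5
Op 6: append 2 -> log_len=7
Op 7: append 3 -> log_len=10

Answer: 1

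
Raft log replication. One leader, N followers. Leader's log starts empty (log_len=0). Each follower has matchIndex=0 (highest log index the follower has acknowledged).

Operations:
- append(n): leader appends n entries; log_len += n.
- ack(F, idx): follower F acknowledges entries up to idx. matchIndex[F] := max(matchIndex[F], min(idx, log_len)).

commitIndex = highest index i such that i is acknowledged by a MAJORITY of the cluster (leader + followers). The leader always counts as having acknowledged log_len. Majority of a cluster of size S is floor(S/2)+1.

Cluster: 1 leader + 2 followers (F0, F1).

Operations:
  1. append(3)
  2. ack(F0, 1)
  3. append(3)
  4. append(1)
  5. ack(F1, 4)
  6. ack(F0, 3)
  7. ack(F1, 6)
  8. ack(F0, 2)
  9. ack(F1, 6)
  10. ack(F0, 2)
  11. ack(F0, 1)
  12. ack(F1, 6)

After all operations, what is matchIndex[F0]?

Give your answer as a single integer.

Answer: 3

Derivation:
Op 1: append 3 -> log_len=3
Op 2: F0 acks idx 1 -> match: F0=1 F1=0; commitIndex=1
Op 3: append 3 -> log_len=6
Op 4: append 1 -> log_len=7
Op 5: F1 acks idx 4 -> match: F0=1 F1=4; commitIndex=4
Op 6: F0 acks idx 3 -> match: F0=3 F1=4; commitIndex=4
Op 7: F1 acks idx 6 -> match: F0=3 F1=6; commitIndex=6
Op 8: F0 acks idx 2 -> match: F0=3 F1=6; commitIndex=6
Op 9: F1 acks idx 6 -> match: F0=3 F1=6; commitIndex=6
Op 10: F0 acks idx 2 -> match: F0=3 F1=6; commitIndex=6
Op 11: F0 acks idx 1 -> match: F0=3 F1=6; commitIndex=6
Op 12: F1 acks idx 6 -> match: F0=3 F1=6; commitIndex=6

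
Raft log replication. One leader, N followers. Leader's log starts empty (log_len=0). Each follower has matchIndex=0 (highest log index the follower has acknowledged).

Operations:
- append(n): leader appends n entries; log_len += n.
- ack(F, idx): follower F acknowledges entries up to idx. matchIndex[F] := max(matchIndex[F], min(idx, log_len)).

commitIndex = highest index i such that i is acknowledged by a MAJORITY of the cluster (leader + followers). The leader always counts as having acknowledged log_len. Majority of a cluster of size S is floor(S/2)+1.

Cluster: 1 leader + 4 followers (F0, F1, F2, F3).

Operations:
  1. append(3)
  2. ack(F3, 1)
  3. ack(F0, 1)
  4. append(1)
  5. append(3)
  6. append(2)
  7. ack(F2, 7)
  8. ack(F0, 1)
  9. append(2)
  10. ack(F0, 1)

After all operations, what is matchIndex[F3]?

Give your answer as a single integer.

Op 1: append 3 -> log_len=3
Op 2: F3 acks idx 1 -> match: F0=0 F1=0 F2=0 F3=1; commitIndex=0
Op 3: F0 acks idx 1 -> match: F0=1 F1=0 F2=0 F3=1; commitIndex=1
Op 4: append 1 -> log_len=4
Op 5: append 3 -> log_len=7
Op 6: append 2 -> log_len=9
Op 7: F2 acks idx 7 -> match: F0=1 F1=0 F2=7 F3=1; commitIndex=1
Op 8: F0 acks idx 1 -> match: F0=1 F1=0 F2=7 F3=1; commitIndex=1
Op 9: append 2 -> log_len=11
Op 10: F0 acks idx 1 -> match: F0=1 F1=0 F2=7 F3=1; commitIndex=1

Answer: 1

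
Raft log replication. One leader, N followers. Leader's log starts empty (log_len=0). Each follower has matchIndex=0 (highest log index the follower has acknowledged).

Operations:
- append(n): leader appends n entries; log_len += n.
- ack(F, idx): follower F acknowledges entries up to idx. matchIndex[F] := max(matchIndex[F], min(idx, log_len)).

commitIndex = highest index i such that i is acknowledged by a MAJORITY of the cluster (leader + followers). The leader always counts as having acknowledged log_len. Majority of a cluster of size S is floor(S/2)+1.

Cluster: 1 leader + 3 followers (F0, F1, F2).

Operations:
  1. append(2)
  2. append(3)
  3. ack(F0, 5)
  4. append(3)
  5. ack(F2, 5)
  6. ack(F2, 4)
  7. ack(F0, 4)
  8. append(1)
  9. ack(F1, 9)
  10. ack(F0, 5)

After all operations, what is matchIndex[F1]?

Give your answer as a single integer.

Answer: 9

Derivation:
Op 1: append 2 -> log_len=2
Op 2: append 3 -> log_len=5
Op 3: F0 acks idx 5 -> match: F0=5 F1=0 F2=0; commitIndex=0
Op 4: append 3 -> log_len=8
Op 5: F2 acks idx 5 -> match: F0=5 F1=0 F2=5; commitIndex=5
Op 6: F2 acks idx 4 -> match: F0=5 F1=0 F2=5; commitIndex=5
Op 7: F0 acks idx 4 -> match: F0=5 F1=0 F2=5; commitIndex=5
Op 8: append 1 -> log_len=9
Op 9: F1 acks idx 9 -> match: F0=5 F1=9 F2=5; commitIndex=5
Op 10: F0 acks idx 5 -> match: F0=5 F1=9 F2=5; commitIndex=5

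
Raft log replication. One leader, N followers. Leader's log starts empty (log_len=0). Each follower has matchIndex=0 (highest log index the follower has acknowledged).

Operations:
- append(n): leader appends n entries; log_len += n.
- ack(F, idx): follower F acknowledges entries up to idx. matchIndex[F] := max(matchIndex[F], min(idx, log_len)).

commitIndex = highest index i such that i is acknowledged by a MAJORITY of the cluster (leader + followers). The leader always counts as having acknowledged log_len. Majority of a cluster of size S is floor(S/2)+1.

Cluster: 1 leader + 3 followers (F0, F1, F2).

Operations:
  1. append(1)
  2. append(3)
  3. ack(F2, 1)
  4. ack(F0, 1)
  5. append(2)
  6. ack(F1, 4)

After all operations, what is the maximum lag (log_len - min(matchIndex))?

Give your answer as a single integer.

Op 1: append 1 -> log_len=1
Op 2: append 3 -> log_len=4
Op 3: F2 acks idx 1 -> match: F0=0 F1=0 F2=1; commitIndex=0
Op 4: F0 acks idx 1 -> match: F0=1 F1=0 F2=1; commitIndex=1
Op 5: append 2 -> log_len=6
Op 6: F1 acks idx 4 -> match: F0=1 F1=4 F2=1; commitIndex=1

Answer: 5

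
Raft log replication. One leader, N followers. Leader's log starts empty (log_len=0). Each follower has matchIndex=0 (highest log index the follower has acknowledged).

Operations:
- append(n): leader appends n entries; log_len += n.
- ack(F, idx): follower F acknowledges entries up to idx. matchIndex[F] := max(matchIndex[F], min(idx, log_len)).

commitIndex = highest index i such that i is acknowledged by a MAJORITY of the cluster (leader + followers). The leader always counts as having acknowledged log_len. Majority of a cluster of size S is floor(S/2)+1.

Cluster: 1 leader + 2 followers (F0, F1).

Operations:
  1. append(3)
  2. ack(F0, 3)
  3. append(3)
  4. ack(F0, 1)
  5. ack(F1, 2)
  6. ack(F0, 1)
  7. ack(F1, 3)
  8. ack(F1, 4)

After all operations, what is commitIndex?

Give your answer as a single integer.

Answer: 4

Derivation:
Op 1: append 3 -> log_len=3
Op 2: F0 acks idx 3 -> match: F0=3 F1=0; commitIndex=3
Op 3: append 3 -> log_len=6
Op 4: F0 acks idx 1 -> match: F0=3 F1=0; commitIndex=3
Op 5: F1 acks idx 2 -> match: F0=3 F1=2; commitIndex=3
Op 6: F0 acks idx 1 -> match: F0=3 F1=2; commitIndex=3
Op 7: F1 acks idx 3 -> match: F0=3 F1=3; commitIndex=3
Op 8: F1 acks idx 4 -> match: F0=3 F1=4; commitIndex=4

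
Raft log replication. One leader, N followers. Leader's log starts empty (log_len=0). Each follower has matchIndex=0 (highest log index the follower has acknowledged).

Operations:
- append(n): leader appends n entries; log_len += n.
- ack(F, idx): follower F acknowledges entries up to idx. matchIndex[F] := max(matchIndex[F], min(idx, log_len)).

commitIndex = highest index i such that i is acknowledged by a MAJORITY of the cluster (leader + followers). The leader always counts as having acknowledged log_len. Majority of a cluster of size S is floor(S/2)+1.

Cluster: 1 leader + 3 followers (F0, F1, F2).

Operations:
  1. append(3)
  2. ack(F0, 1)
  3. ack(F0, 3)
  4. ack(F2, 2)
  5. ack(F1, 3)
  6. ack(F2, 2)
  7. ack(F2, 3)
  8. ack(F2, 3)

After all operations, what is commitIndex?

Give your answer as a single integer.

Answer: 3

Derivation:
Op 1: append 3 -> log_len=3
Op 2: F0 acks idx 1 -> match: F0=1 F1=0 F2=0; commitIndex=0
Op 3: F0 acks idx 3 -> match: F0=3 F1=0 F2=0; commitIndex=0
Op 4: F2 acks idx 2 -> match: F0=3 F1=0 F2=2; commitIndex=2
Op 5: F1 acks idx 3 -> match: F0=3 F1=3 F2=2; commitIndex=3
Op 6: F2 acks idx 2 -> match: F0=3 F1=3 F2=2; commitIndex=3
Op 7: F2 acks idx 3 -> match: F0=3 F1=3 F2=3; commitIndex=3
Op 8: F2 acks idx 3 -> match: F0=3 F1=3 F2=3; commitIndex=3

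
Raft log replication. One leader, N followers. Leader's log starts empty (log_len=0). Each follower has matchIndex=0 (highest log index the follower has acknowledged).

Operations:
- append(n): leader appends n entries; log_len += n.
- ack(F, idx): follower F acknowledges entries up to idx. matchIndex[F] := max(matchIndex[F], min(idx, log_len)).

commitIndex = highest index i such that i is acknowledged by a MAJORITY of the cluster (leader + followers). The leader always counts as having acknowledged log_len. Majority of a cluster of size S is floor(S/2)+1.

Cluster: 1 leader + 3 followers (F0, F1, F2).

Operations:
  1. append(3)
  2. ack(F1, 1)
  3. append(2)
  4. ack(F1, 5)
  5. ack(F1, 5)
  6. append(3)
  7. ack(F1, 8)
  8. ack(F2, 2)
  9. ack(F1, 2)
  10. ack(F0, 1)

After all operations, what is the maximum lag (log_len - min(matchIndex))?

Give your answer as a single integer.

Op 1: append 3 -> log_len=3
Op 2: F1 acks idx 1 -> match: F0=0 F1=1 F2=0; commitIndex=0
Op 3: append 2 -> log_len=5
Op 4: F1 acks idx 5 -> match: F0=0 F1=5 F2=0; commitIndex=0
Op 5: F1 acks idx 5 -> match: F0=0 F1=5 F2=0; commitIndex=0
Op 6: append 3 -> log_len=8
Op 7: F1 acks idx 8 -> match: F0=0 F1=8 F2=0; commitIndex=0
Op 8: F2 acks idx 2 -> match: F0=0 F1=8 F2=2; commitIndex=2
Op 9: F1 acks idx 2 -> match: F0=0 F1=8 F2=2; commitIndex=2
Op 10: F0 acks idx 1 -> match: F0=1 F1=8 F2=2; commitIndex=2

Answer: 7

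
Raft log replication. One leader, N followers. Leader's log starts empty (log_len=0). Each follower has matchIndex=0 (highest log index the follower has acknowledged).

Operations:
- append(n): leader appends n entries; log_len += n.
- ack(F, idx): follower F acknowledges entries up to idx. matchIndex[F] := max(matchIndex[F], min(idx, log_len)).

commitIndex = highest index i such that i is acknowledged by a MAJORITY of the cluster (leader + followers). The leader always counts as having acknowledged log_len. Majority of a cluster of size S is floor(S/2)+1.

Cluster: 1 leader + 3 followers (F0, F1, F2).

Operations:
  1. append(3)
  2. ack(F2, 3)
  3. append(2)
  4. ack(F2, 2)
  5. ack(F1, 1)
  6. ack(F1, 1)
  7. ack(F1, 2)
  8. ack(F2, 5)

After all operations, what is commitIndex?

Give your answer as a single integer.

Answer: 2

Derivation:
Op 1: append 3 -> log_len=3
Op 2: F2 acks idx 3 -> match: F0=0 F1=0 F2=3; commitIndex=0
Op 3: append 2 -> log_len=5
Op 4: F2 acks idx 2 -> match: F0=0 F1=0 F2=3; commitIndex=0
Op 5: F1 acks idx 1 -> match: F0=0 F1=1 F2=3; commitIndex=1
Op 6: F1 acks idx 1 -> match: F0=0 F1=1 F2=3; commitIndex=1
Op 7: F1 acks idx 2 -> match: F0=0 F1=2 F2=3; commitIndex=2
Op 8: F2 acks idx 5 -> match: F0=0 F1=2 F2=5; commitIndex=2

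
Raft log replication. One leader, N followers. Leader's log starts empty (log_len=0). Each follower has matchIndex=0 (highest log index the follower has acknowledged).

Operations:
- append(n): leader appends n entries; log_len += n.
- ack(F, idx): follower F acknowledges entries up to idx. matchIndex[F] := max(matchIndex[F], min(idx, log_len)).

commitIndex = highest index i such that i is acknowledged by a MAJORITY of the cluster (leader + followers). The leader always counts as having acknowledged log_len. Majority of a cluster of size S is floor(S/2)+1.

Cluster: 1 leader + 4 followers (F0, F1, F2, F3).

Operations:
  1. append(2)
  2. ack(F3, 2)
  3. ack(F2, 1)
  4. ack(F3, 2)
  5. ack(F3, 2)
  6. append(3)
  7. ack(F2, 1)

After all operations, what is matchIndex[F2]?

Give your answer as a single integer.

Answer: 1

Derivation:
Op 1: append 2 -> log_len=2
Op 2: F3 acks idx 2 -> match: F0=0 F1=0 F2=0 F3=2; commitIndex=0
Op 3: F2 acks idx 1 -> match: F0=0 F1=0 F2=1 F3=2; commitIndex=1
Op 4: F3 acks idx 2 -> match: F0=0 F1=0 F2=1 F3=2; commitIndex=1
Op 5: F3 acks idx 2 -> match: F0=0 F1=0 F2=1 F3=2; commitIndex=1
Op 6: append 3 -> log_len=5
Op 7: F2 acks idx 1 -> match: F0=0 F1=0 F2=1 F3=2; commitIndex=1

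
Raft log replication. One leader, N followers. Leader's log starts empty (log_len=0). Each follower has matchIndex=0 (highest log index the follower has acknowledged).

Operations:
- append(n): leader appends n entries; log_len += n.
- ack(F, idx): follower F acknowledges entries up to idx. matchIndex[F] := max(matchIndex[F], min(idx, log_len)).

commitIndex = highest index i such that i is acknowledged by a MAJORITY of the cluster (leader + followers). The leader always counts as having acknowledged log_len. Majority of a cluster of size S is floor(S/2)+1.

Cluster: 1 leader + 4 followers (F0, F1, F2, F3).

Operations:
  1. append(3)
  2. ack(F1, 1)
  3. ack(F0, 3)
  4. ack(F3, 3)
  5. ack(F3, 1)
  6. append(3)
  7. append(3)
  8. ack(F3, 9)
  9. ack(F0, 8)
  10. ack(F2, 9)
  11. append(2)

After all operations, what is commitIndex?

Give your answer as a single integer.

Answer: 9

Derivation:
Op 1: append 3 -> log_len=3
Op 2: F1 acks idx 1 -> match: F0=0 F1=1 F2=0 F3=0; commitIndex=0
Op 3: F0 acks idx 3 -> match: F0=3 F1=1 F2=0 F3=0; commitIndex=1
Op 4: F3 acks idx 3 -> match: F0=3 F1=1 F2=0 F3=3; commitIndex=3
Op 5: F3 acks idx 1 -> match: F0=3 F1=1 F2=0 F3=3; commitIndex=3
Op 6: append 3 -> log_len=6
Op 7: append 3 -> log_len=9
Op 8: F3 acks idx 9 -> match: F0=3 F1=1 F2=0 F3=9; commitIndex=3
Op 9: F0 acks idx 8 -> match: F0=8 F1=1 F2=0 F3=9; commitIndex=8
Op 10: F2 acks idx 9 -> match: F0=8 F1=1 F2=9 F3=9; commitIndex=9
Op 11: append 2 -> log_len=11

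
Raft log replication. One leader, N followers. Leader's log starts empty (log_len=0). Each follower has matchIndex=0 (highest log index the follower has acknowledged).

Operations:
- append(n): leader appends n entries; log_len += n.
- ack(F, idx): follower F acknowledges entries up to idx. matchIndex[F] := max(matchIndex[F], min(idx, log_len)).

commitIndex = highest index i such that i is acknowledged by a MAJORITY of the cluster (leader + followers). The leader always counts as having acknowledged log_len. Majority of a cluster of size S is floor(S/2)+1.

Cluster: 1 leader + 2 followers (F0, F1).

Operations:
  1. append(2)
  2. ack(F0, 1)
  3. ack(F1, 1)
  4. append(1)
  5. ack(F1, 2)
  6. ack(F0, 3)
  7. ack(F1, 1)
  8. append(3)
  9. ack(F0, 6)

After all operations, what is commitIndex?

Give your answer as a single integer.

Answer: 6

Derivation:
Op 1: append 2 -> log_len=2
Op 2: F0 acks idx 1 -> match: F0=1 F1=0; commitIndex=1
Op 3: F1 acks idx 1 -> match: F0=1 F1=1; commitIndex=1
Op 4: append 1 -> log_len=3
Op 5: F1 acks idx 2 -> match: F0=1 F1=2; commitIndex=2
Op 6: F0 acks idx 3 -> match: F0=3 F1=2; commitIndex=3
Op 7: F1 acks idx 1 -> match: F0=3 F1=2; commitIndex=3
Op 8: append 3 -> log_len=6
Op 9: F0 acks idx 6 -> match: F0=6 F1=2; commitIndex=6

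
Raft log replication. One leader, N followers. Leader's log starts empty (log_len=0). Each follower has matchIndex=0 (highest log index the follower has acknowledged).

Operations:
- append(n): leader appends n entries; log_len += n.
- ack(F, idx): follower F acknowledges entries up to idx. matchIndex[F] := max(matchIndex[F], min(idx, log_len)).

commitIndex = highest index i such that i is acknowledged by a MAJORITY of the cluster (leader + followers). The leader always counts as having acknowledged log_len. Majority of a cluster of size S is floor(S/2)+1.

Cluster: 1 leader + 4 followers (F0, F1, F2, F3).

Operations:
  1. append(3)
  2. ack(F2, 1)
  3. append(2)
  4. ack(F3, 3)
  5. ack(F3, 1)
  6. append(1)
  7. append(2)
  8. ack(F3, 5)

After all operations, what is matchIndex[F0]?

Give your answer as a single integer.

Answer: 0

Derivation:
Op 1: append 3 -> log_len=3
Op 2: F2 acks idx 1 -> match: F0=0 F1=0 F2=1 F3=0; commitIndex=0
Op 3: append 2 -> log_len=5
Op 4: F3 acks idx 3 -> match: F0=0 F1=0 F2=1 F3=3; commitIndex=1
Op 5: F3 acks idx 1 -> match: F0=0 F1=0 F2=1 F3=3; commitIndex=1
Op 6: append 1 -> log_len=6
Op 7: append 2 -> log_len=8
Op 8: F3 acks idx 5 -> match: F0=0 F1=0 F2=1 F3=5; commitIndex=1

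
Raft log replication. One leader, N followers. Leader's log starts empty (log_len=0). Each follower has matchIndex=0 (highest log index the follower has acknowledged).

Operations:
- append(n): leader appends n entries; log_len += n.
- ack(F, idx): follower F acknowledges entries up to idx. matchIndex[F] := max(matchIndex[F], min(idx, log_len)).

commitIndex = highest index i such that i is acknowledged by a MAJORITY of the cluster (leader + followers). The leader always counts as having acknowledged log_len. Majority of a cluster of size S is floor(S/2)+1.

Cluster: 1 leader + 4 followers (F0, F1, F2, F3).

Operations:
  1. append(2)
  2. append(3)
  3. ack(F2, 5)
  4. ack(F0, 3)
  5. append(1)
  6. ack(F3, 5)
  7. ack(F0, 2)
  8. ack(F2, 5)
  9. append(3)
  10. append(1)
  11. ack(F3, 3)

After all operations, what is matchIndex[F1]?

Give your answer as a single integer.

Op 1: append 2 -> log_len=2
Op 2: append 3 -> log_len=5
Op 3: F2 acks idx 5 -> match: F0=0 F1=0 F2=5 F3=0; commitIndex=0
Op 4: F0 acks idx 3 -> match: F0=3 F1=0 F2=5 F3=0; commitIndex=3
Op 5: append 1 -> log_len=6
Op 6: F3 acks idx 5 -> match: F0=3 F1=0 F2=5 F3=5; commitIndex=5
Op 7: F0 acks idx 2 -> match: F0=3 F1=0 F2=5 F3=5; commitIndex=5
Op 8: F2 acks idx 5 -> match: F0=3 F1=0 F2=5 F3=5; commitIndex=5
Op 9: append 3 -> log_len=9
Op 10: append 1 -> log_len=10
Op 11: F3 acks idx 3 -> match: F0=3 F1=0 F2=5 F3=5; commitIndex=5

Answer: 0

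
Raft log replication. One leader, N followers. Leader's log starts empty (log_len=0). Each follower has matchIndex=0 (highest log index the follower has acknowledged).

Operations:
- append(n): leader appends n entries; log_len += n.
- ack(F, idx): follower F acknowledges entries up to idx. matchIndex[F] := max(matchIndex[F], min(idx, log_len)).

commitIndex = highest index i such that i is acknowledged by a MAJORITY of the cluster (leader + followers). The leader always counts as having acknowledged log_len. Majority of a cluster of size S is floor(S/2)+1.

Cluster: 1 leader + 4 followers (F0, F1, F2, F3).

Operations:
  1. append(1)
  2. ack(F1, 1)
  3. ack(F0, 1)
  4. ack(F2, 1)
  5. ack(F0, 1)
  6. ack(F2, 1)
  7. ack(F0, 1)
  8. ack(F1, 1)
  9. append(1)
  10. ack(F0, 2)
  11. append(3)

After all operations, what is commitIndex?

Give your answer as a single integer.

Op 1: append 1 -> log_len=1
Op 2: F1 acks idx 1 -> match: F0=0 F1=1 F2=0 F3=0; commitIndex=0
Op 3: F0 acks idx 1 -> match: F0=1 F1=1 F2=0 F3=0; commitIndex=1
Op 4: F2 acks idx 1 -> match: F0=1 F1=1 F2=1 F3=0; commitIndex=1
Op 5: F0 acks idx 1 -> match: F0=1 F1=1 F2=1 F3=0; commitIndex=1
Op 6: F2 acks idx 1 -> match: F0=1 F1=1 F2=1 F3=0; commitIndex=1
Op 7: F0 acks idx 1 -> match: F0=1 F1=1 F2=1 F3=0; commitIndex=1
Op 8: F1 acks idx 1 -> match: F0=1 F1=1 F2=1 F3=0; commitIndex=1
Op 9: append 1 -> log_len=2
Op 10: F0 acks idx 2 -> match: F0=2 F1=1 F2=1 F3=0; commitIndex=1
Op 11: append 3 -> log_len=5

Answer: 1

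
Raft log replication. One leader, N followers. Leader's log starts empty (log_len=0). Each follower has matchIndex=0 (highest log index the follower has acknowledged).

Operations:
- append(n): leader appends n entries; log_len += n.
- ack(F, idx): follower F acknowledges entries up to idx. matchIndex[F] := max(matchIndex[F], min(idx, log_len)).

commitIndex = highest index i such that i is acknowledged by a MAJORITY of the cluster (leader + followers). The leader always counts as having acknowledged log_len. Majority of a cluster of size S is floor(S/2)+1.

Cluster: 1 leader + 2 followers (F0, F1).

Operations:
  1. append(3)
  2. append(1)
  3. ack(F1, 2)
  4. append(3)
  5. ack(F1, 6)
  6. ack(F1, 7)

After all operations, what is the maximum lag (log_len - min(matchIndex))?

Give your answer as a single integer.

Op 1: append 3 -> log_len=3
Op 2: append 1 -> log_len=4
Op 3: F1 acks idx 2 -> match: F0=0 F1=2; commitIndex=2
Op 4: append 3 -> log_len=7
Op 5: F1 acks idx 6 -> match: F0=0 F1=6; commitIndex=6
Op 6: F1 acks idx 7 -> match: F0=0 F1=7; commitIndex=7

Answer: 7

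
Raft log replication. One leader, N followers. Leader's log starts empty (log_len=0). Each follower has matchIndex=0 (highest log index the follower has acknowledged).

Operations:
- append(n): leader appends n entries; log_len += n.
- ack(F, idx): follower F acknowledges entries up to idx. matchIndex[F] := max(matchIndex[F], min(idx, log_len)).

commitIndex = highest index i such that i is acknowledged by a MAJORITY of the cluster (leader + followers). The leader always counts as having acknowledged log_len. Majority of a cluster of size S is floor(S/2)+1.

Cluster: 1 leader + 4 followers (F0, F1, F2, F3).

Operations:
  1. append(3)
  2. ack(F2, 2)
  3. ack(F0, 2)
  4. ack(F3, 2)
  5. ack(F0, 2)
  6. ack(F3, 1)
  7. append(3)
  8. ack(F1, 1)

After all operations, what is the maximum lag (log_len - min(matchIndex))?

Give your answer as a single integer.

Answer: 5

Derivation:
Op 1: append 3 -> log_len=3
Op 2: F2 acks idx 2 -> match: F0=0 F1=0 F2=2 F3=0; commitIndex=0
Op 3: F0 acks idx 2 -> match: F0=2 F1=0 F2=2 F3=0; commitIndex=2
Op 4: F3 acks idx 2 -> match: F0=2 F1=0 F2=2 F3=2; commitIndex=2
Op 5: F0 acks idx 2 -> match: F0=2 F1=0 F2=2 F3=2; commitIndex=2
Op 6: F3 acks idx 1 -> match: F0=2 F1=0 F2=2 F3=2; commitIndex=2
Op 7: append 3 -> log_len=6
Op 8: F1 acks idx 1 -> match: F0=2 F1=1 F2=2 F3=2; commitIndex=2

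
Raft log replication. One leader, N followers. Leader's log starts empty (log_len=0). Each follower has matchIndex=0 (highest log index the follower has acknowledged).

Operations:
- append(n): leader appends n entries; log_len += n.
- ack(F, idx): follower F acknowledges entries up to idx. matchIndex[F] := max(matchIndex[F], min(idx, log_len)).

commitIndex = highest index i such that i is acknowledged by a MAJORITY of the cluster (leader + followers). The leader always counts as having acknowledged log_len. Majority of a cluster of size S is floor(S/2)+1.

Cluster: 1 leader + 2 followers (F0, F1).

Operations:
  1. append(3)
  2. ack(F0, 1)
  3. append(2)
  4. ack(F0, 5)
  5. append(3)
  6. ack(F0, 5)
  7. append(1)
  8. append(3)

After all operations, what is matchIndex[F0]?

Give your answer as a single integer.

Op 1: append 3 -> log_len=3
Op 2: F0 acks idx 1 -> match: F0=1 F1=0; commitIndex=1
Op 3: append 2 -> log_len=5
Op 4: F0 acks idx 5 -> match: F0=5 F1=0; commitIndex=5
Op 5: append 3 -> log_len=8
Op 6: F0 acks idx 5 -> match: F0=5 F1=0; commitIndex=5
Op 7: append 1 -> log_len=9
Op 8: append 3 -> log_len=12

Answer: 5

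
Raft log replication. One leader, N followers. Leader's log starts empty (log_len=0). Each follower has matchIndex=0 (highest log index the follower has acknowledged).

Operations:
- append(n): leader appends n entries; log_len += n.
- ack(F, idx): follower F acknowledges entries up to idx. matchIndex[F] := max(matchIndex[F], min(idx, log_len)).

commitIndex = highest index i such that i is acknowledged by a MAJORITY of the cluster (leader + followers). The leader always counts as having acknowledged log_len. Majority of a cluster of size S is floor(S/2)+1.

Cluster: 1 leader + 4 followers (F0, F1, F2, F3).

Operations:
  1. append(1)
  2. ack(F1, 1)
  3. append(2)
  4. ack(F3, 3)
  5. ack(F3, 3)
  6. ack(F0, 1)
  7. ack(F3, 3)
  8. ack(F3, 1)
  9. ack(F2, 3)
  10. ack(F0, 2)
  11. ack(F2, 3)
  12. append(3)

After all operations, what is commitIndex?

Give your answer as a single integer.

Answer: 3

Derivation:
Op 1: append 1 -> log_len=1
Op 2: F1 acks idx 1 -> match: F0=0 F1=1 F2=0 F3=0; commitIndex=0
Op 3: append 2 -> log_len=3
Op 4: F3 acks idx 3 -> match: F0=0 F1=1 F2=0 F3=3; commitIndex=1
Op 5: F3 acks idx 3 -> match: F0=0 F1=1 F2=0 F3=3; commitIndex=1
Op 6: F0 acks idx 1 -> match: F0=1 F1=1 F2=0 F3=3; commitIndex=1
Op 7: F3 acks idx 3 -> match: F0=1 F1=1 F2=0 F3=3; commitIndex=1
Op 8: F3 acks idx 1 -> match: F0=1 F1=1 F2=0 F3=3; commitIndex=1
Op 9: F2 acks idx 3 -> match: F0=1 F1=1 F2=3 F3=3; commitIndex=3
Op 10: F0 acks idx 2 -> match: F0=2 F1=1 F2=3 F3=3; commitIndex=3
Op 11: F2 acks idx 3 -> match: F0=2 F1=1 F2=3 F3=3; commitIndex=3
Op 12: append 3 -> log_len=6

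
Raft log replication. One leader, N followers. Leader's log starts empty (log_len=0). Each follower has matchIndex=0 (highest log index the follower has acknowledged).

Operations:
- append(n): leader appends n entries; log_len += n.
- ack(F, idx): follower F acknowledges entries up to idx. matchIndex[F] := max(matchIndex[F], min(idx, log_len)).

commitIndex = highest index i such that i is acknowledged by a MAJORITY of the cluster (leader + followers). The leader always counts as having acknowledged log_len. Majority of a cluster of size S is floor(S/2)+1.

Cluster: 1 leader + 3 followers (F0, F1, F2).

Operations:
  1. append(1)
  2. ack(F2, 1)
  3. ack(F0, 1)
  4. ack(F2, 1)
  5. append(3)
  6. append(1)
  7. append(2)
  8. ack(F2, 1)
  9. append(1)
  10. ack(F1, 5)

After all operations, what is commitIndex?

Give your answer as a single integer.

Answer: 1

Derivation:
Op 1: append 1 -> log_len=1
Op 2: F2 acks idx 1 -> match: F0=0 F1=0 F2=1; commitIndex=0
Op 3: F0 acks idx 1 -> match: F0=1 F1=0 F2=1; commitIndex=1
Op 4: F2 acks idx 1 -> match: F0=1 F1=0 F2=1; commitIndex=1
Op 5: append 3 -> log_len=4
Op 6: append 1 -> log_len=5
Op 7: append 2 -> log_len=7
Op 8: F2 acks idx 1 -> match: F0=1 F1=0 F2=1; commitIndex=1
Op 9: append 1 -> log_len=8
Op 10: F1 acks idx 5 -> match: F0=1 F1=5 F2=1; commitIndex=1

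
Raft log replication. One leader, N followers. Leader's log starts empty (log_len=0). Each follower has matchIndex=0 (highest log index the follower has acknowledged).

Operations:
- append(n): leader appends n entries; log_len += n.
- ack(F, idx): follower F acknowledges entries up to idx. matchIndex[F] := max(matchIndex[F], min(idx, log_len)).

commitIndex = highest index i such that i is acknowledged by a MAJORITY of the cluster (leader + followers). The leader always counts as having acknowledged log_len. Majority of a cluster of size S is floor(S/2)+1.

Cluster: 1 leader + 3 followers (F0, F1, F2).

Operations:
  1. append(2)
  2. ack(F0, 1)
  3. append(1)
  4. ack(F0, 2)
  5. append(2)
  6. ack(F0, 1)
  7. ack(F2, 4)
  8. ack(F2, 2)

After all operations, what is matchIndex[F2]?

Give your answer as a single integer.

Answer: 4

Derivation:
Op 1: append 2 -> log_len=2
Op 2: F0 acks idx 1 -> match: F0=1 F1=0 F2=0; commitIndex=0
Op 3: append 1 -> log_len=3
Op 4: F0 acks idx 2 -> match: F0=2 F1=0 F2=0; commitIndex=0
Op 5: append 2 -> log_len=5
Op 6: F0 acks idx 1 -> match: F0=2 F1=0 F2=0; commitIndex=0
Op 7: F2 acks idx 4 -> match: F0=2 F1=0 F2=4; commitIndex=2
Op 8: F2 acks idx 2 -> match: F0=2 F1=0 F2=4; commitIndex=2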